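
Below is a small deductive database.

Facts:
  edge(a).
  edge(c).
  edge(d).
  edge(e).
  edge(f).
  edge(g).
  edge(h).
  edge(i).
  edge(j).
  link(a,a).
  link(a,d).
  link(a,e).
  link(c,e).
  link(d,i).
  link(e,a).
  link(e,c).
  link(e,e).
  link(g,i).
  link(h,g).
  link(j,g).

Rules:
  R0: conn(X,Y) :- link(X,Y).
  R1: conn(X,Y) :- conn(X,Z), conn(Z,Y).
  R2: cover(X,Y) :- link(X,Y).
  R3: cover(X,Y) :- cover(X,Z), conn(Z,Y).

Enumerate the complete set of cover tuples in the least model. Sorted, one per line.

round 1: derive conn(a,a) via R0 from link(a,a)
round 1: derive conn(a,d) via R0 from link(a,d)
round 1: derive conn(a,e) via R0 from link(a,e)
round 1: derive conn(c,e) via R0 from link(c,e)
round 1: derive conn(d,i) via R0 from link(d,i)
round 1: derive conn(e,a) via R0 from link(e,a)
round 1: derive conn(e,c) via R0 from link(e,c)
round 1: derive conn(e,e) via R0 from link(e,e)
round 1: derive conn(g,i) via R0 from link(g,i)
round 1: derive conn(h,g) via R0 from link(h,g)
round 1: derive conn(j,g) via R0 from link(j,g)
round 1: derive cover(a,a) via R2 from link(a,a)
round 1: derive cover(a,d) via R2 from link(a,d)
round 1: derive cover(a,e) via R2 from link(a,e)
round 1: derive cover(c,e) via R2 from link(c,e)
round 1: derive cover(d,i) via R2 from link(d,i)
round 1: derive cover(e,a) via R2 from link(e,a)
round 1: derive cover(e,c) via R2 from link(e,c)
round 1: derive cover(e,e) via R2 from link(e,e)
round 1: derive cover(g,i) via R2 from link(g,i)
round 1: derive cover(h,g) via R2 from link(h,g)
round 1: derive cover(j,g) via R2 from link(j,g)
round 2: derive conn(a,c) via R1 from conn(a,e), conn(e,c)
round 2: derive conn(a,i) via R1 from conn(a,d), conn(d,i)
round 2: derive conn(c,a) via R1 from conn(c,e), conn(e,a)
round 2: derive conn(c,c) via R1 from conn(c,e), conn(e,c)
round 2: derive conn(e,d) via R1 from conn(e,a), conn(a,d)
round 2: derive conn(h,i) via R1 from conn(h,g), conn(g,i)
round 2: derive conn(j,i) via R1 from conn(j,g), conn(g,i)
round 2: derive cover(a,c) via R3 from cover(a,e), conn(e,c)
round 2: derive cover(a,i) via R3 from cover(a,d), conn(d,i)
round 2: derive cover(c,a) via R3 from cover(c,e), conn(e,a)
round 2: derive cover(c,c) via R3 from cover(c,e), conn(e,c)
round 2: derive cover(e,d) via R3 from cover(e,a), conn(a,d)
round 2: derive cover(h,i) via R3 from cover(h,g), conn(g,i)
round 2: derive cover(j,i) via R3 from cover(j,g), conn(g,i)
round 3: derive conn(c,d) via R1 from conn(c,a), conn(a,d)
round 3: derive conn(c,i) via R1 from conn(c,a), conn(a,i)
round 3: derive conn(e,i) via R1 from conn(e,a), conn(a,i)
round 3: derive cover(c,d) via R3 from cover(c,a), conn(a,d)
round 3: derive cover(c,i) via R3 from cover(c,a), conn(a,i)
round 3: derive cover(e,i) via R3 from cover(e,a), conn(a,i)

cover(a,a)
cover(a,c)
cover(a,d)
cover(a,e)
cover(a,i)
cover(c,a)
cover(c,c)
cover(c,d)
cover(c,e)
cover(c,i)
cover(d,i)
cover(e,a)
cover(e,c)
cover(e,d)
cover(e,e)
cover(e,i)
cover(g,i)
cover(h,g)
cover(h,i)
cover(j,g)
cover(j,i)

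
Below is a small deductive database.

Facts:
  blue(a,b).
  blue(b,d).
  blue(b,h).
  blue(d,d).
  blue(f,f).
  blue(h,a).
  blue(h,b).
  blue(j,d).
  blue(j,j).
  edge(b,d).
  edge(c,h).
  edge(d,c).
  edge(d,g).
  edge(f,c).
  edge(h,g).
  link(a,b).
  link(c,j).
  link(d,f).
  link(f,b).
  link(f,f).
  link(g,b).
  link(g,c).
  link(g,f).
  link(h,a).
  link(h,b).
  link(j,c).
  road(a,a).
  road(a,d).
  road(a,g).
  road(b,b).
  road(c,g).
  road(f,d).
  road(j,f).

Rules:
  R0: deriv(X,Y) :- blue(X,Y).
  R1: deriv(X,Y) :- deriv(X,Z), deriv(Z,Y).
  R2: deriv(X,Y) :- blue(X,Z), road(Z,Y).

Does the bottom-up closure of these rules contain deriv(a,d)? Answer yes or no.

yes

round 1: derive deriv(a,b) via R0 from blue(a,b)
round 1: derive deriv(b,d) via R0 from blue(b,d)
round 1: derive deriv(b,h) via R0 from blue(b,h)
round 1: derive deriv(d,d) via R0 from blue(d,d)
round 1: derive deriv(f,f) via R0 from blue(f,f)
round 1: derive deriv(h,a) via R0 from blue(h,a)
round 1: derive deriv(h,b) via R0 from blue(h,b)
round 1: derive deriv(j,d) via R0 from blue(j,d)
round 1: derive deriv(j,j) via R0 from blue(j,j)
round 1: derive deriv(f,d) via R2 from blue(f,f), road(f,d)
round 1: derive deriv(h,d) via R2 from blue(h,a), road(a,d)
round 1: derive deriv(h,g) via R2 from blue(h,a), road(a,g)
round 1: derive deriv(j,f) via R2 from blue(j,j), road(j,f)
round 2: derive deriv(a,d) via R1 from deriv(a,b), deriv(b,d)
round 2: derive deriv(a,h) via R1 from deriv(a,b), deriv(b,h)
round 2: derive deriv(b,a) via R1 from deriv(b,h), deriv(h,a)
round 2: derive deriv(b,b) via R1 from deriv(b,h), deriv(h,b)
round 2: derive deriv(b,g) via R1 from deriv(b,h), deriv(h,g)
round 2: derive deriv(h,h) via R1 from deriv(h,b), deriv(b,h)
round 3: derive deriv(a,a) via R1 from deriv(a,b), deriv(b,a)
round 3: derive deriv(a,g) via R1 from deriv(a,b), deriv(b,g)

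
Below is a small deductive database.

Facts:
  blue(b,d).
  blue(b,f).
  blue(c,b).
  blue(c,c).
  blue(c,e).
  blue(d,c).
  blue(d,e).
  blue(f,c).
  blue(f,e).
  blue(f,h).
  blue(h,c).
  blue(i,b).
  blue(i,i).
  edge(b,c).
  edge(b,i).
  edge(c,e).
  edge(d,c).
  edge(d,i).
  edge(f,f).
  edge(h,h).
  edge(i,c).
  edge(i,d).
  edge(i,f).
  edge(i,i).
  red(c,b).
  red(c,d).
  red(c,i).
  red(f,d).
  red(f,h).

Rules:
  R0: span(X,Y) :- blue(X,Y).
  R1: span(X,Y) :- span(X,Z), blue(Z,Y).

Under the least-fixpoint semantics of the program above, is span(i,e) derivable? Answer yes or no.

yes

round 1: derive span(b,d) via R0 from blue(b,d)
round 1: derive span(b,f) via R0 from blue(b,f)
round 1: derive span(c,b) via R0 from blue(c,b)
round 1: derive span(c,c) via R0 from blue(c,c)
round 1: derive span(c,e) via R0 from blue(c,e)
round 1: derive span(d,c) via R0 from blue(d,c)
round 1: derive span(d,e) via R0 from blue(d,e)
round 1: derive span(f,c) via R0 from blue(f,c)
round 1: derive span(f,e) via R0 from blue(f,e)
round 1: derive span(f,h) via R0 from blue(f,h)
round 1: derive span(h,c) via R0 from blue(h,c)
round 1: derive span(i,b) via R0 from blue(i,b)
round 1: derive span(i,i) via R0 from blue(i,i)
round 2: derive span(b,c) via R1 from span(b,d), blue(d,c)
round 2: derive span(b,e) via R1 from span(b,d), blue(d,e)
round 2: derive span(b,h) via R1 from span(b,f), blue(f,h)
round 2: derive span(c,d) via R1 from span(c,b), blue(b,d)
round 2: derive span(c,f) via R1 from span(c,b), blue(b,f)
round 2: derive span(d,b) via R1 from span(d,c), blue(c,b)
round 2: derive span(f,b) via R1 from span(f,c), blue(c,b)
round 2: derive span(h,b) via R1 from span(h,c), blue(c,b)
round 2: derive span(h,e) via R1 from span(h,c), blue(c,e)
round 2: derive span(i,d) via R1 from span(i,b), blue(b,d)
round 2: derive span(i,f) via R1 from span(i,b), blue(b,f)
round 3: derive span(b,b) via R1 from span(b,c), blue(c,b)
round 3: derive span(c,h) via R1 from span(c,f), blue(f,h)
round 3: derive span(d,d) via R1 from span(d,b), blue(b,d)
round 3: derive span(d,f) via R1 from span(d,b), blue(b,f)
round 3: derive span(f,d) via R1 from span(f,b), blue(b,d)
round 3: derive span(f,f) via R1 from span(f,b), blue(b,f)
round 3: derive span(h,d) via R1 from span(h,b), blue(b,d)
round 3: derive span(h,f) via R1 from span(h,b), blue(b,f)
round 3: derive span(i,c) via R1 from span(i,d), blue(d,c)
round 3: derive span(i,e) via R1 from span(i,d), blue(d,e)
round 3: derive span(i,h) via R1 from span(i,f), blue(f,h)
round 4: derive span(d,h) via R1 from span(d,f), blue(f,h)
round 4: derive span(h,h) via R1 from span(h,f), blue(f,h)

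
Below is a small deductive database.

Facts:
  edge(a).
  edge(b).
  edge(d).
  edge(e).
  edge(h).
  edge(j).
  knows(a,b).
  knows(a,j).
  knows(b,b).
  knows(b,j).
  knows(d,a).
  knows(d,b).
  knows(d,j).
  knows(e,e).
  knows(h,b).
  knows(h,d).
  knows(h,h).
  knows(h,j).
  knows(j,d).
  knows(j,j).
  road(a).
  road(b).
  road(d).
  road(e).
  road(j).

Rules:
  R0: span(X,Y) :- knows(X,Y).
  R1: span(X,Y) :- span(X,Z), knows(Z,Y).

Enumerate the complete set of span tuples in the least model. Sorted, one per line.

span(a,a)
span(a,b)
span(a,d)
span(a,j)
span(b,a)
span(b,b)
span(b,d)
span(b,j)
span(d,a)
span(d,b)
span(d,d)
span(d,j)
span(e,e)
span(h,a)
span(h,b)
span(h,d)
span(h,h)
span(h,j)
span(j,a)
span(j,b)
span(j,d)
span(j,j)

round 1: derive span(a,b) via R0 from knows(a,b)
round 1: derive span(a,j) via R0 from knows(a,j)
round 1: derive span(b,b) via R0 from knows(b,b)
round 1: derive span(b,j) via R0 from knows(b,j)
round 1: derive span(d,a) via R0 from knows(d,a)
round 1: derive span(d,b) via R0 from knows(d,b)
round 1: derive span(d,j) via R0 from knows(d,j)
round 1: derive span(e,e) via R0 from knows(e,e)
round 1: derive span(h,b) via R0 from knows(h,b)
round 1: derive span(h,d) via R0 from knows(h,d)
round 1: derive span(h,h) via R0 from knows(h,h)
round 1: derive span(h,j) via R0 from knows(h,j)
round 1: derive span(j,d) via R0 from knows(j,d)
round 1: derive span(j,j) via R0 from knows(j,j)
round 2: derive span(a,d) via R1 from span(a,j), knows(j,d)
round 2: derive span(b,d) via R1 from span(b,j), knows(j,d)
round 2: derive span(d,d) via R1 from span(d,j), knows(j,d)
round 2: derive span(h,a) via R1 from span(h,d), knows(d,a)
round 2: derive span(j,a) via R1 from span(j,d), knows(d,a)
round 2: derive span(j,b) via R1 from span(j,d), knows(d,b)
round 3: derive span(a,a) via R1 from span(a,d), knows(d,a)
round 3: derive span(b,a) via R1 from span(b,d), knows(d,a)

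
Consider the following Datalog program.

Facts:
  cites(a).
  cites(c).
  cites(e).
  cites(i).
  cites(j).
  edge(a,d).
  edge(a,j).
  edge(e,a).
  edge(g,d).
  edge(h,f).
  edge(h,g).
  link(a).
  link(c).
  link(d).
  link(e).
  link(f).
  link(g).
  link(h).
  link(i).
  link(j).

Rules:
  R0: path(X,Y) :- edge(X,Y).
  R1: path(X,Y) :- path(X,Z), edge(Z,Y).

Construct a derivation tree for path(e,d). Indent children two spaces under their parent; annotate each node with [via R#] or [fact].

path(e,d)  [via R1]
  path(e,a)  [via R0]
    edge(e,a)  [fact]
  edge(a,d)  [fact]

round 1: derive path(a,d) via R0 from edge(a,d)
round 1: derive path(a,j) via R0 from edge(a,j)
round 1: derive path(e,a) via R0 from edge(e,a)
round 1: derive path(g,d) via R0 from edge(g,d)
round 1: derive path(h,f) via R0 from edge(h,f)
round 1: derive path(h,g) via R0 from edge(h,g)
round 2: derive path(e,d) via R1 from path(e,a), edge(a,d)
round 2: derive path(e,j) via R1 from path(e,a), edge(a,j)
round 2: derive path(h,d) via R1 from path(h,g), edge(g,d)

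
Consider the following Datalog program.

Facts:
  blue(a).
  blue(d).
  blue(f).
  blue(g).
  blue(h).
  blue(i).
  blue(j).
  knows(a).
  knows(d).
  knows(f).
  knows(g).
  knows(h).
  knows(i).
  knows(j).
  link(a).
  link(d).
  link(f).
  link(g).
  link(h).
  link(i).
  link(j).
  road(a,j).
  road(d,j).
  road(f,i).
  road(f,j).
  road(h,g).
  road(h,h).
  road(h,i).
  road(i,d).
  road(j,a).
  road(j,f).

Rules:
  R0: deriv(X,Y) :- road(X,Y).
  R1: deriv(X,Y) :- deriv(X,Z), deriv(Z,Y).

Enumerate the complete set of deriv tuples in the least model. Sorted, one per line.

deriv(a,a)
deriv(a,d)
deriv(a,f)
deriv(a,i)
deriv(a,j)
deriv(d,a)
deriv(d,d)
deriv(d,f)
deriv(d,i)
deriv(d,j)
deriv(f,a)
deriv(f,d)
deriv(f,f)
deriv(f,i)
deriv(f,j)
deriv(h,a)
deriv(h,d)
deriv(h,f)
deriv(h,g)
deriv(h,h)
deriv(h,i)
deriv(h,j)
deriv(i,a)
deriv(i,d)
deriv(i,f)
deriv(i,i)
deriv(i,j)
deriv(j,a)
deriv(j,d)
deriv(j,f)
deriv(j,i)
deriv(j,j)

round 1: derive deriv(a,j) via R0 from road(a,j)
round 1: derive deriv(d,j) via R0 from road(d,j)
round 1: derive deriv(f,i) via R0 from road(f,i)
round 1: derive deriv(f,j) via R0 from road(f,j)
round 1: derive deriv(h,g) via R0 from road(h,g)
round 1: derive deriv(h,h) via R0 from road(h,h)
round 1: derive deriv(h,i) via R0 from road(h,i)
round 1: derive deriv(i,d) via R0 from road(i,d)
round 1: derive deriv(j,a) via R0 from road(j,a)
round 1: derive deriv(j,f) via R0 from road(j,f)
round 2: derive deriv(a,a) via R1 from deriv(a,j), deriv(j,a)
round 2: derive deriv(a,f) via R1 from deriv(a,j), deriv(j,f)
round 2: derive deriv(d,a) via R1 from deriv(d,j), deriv(j,a)
round 2: derive deriv(d,f) via R1 from deriv(d,j), deriv(j,f)
round 2: derive deriv(f,a) via R1 from deriv(f,j), deriv(j,a)
round 2: derive deriv(f,d) via R1 from deriv(f,i), deriv(i,d)
round 2: derive deriv(f,f) via R1 from deriv(f,j), deriv(j,f)
round 2: derive deriv(h,d) via R1 from deriv(h,i), deriv(i,d)
round 2: derive deriv(i,j) via R1 from deriv(i,d), deriv(d,j)
round 2: derive deriv(j,i) via R1 from deriv(j,f), deriv(f,i)
round 2: derive deriv(j,j) via R1 from deriv(j,a), deriv(a,j)
round 3: derive deriv(a,d) via R1 from deriv(a,f), deriv(f,d)
round 3: derive deriv(a,i) via R1 from deriv(a,f), deriv(f,i)
round 3: derive deriv(d,d) via R1 from deriv(d,f), deriv(f,d)
round 3: derive deriv(d,i) via R1 from deriv(d,f), deriv(f,i)
round 3: derive deriv(h,a) via R1 from deriv(h,d), deriv(d,a)
round 3: derive deriv(h,f) via R1 from deriv(h,d), deriv(d,f)
round 3: derive deriv(h,j) via R1 from deriv(h,d), deriv(d,j)
round 3: derive deriv(i,a) via R1 from deriv(i,d), deriv(d,a)
round 3: derive deriv(i,f) via R1 from deriv(i,d), deriv(d,f)
round 3: derive deriv(i,i) via R1 from deriv(i,j), deriv(j,i)
round 3: derive deriv(j,d) via R1 from deriv(j,f), deriv(f,d)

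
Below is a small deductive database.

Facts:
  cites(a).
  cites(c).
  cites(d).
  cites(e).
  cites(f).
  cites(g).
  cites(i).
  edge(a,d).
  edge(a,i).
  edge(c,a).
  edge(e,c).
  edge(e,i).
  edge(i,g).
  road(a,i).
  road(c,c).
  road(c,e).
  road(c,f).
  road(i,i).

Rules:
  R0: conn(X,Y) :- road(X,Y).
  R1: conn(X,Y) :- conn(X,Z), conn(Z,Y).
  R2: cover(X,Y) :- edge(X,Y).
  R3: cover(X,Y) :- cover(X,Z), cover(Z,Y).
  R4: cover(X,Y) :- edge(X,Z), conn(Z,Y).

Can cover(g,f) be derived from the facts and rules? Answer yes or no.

no

round 1: derive conn(a,i) via R0 from road(a,i)
round 1: derive conn(c,c) via R0 from road(c,c)
round 1: derive conn(c,e) via R0 from road(c,e)
round 1: derive conn(c,f) via R0 from road(c,f)
round 1: derive conn(i,i) via R0 from road(i,i)
round 1: derive cover(a,d) via R2 from edge(a,d)
round 1: derive cover(a,i) via R2 from edge(a,i)
round 1: derive cover(c,a) via R2 from edge(c,a)
round 1: derive cover(e,c) via R2 from edge(e,c)
round 1: derive cover(e,i) via R2 from edge(e,i)
round 1: derive cover(i,g) via R2 from edge(i,g)
round 2: derive cover(a,g) via R3 from cover(a,i), cover(i,g)
round 2: derive cover(c,d) via R3 from cover(c,a), cover(a,d)
round 2: derive cover(c,i) via R3 from cover(c,a), cover(a,i)
round 2: derive cover(e,a) via R3 from cover(e,c), cover(c,a)
round 2: derive cover(e,g) via R3 from cover(e,i), cover(i,g)
round 2: derive cover(e,e) via R4 from edge(e,c), conn(c,e)
round 2: derive cover(e,f) via R4 from edge(e,c), conn(c,f)
round 3: derive cover(c,g) via R3 from cover(c,a), cover(a,g)
round 3: derive cover(e,d) via R3 from cover(e,a), cover(a,d)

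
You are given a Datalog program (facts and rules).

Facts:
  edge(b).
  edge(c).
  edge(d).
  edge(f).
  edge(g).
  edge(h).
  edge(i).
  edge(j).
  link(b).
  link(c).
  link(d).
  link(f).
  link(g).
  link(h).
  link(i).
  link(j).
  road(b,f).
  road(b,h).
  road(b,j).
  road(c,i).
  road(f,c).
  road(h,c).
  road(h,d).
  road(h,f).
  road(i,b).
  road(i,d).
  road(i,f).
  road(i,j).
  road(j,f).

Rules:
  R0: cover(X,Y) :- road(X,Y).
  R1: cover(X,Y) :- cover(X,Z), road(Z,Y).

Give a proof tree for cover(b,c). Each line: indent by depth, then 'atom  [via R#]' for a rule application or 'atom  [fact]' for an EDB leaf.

round 1: derive cover(b,f) via R0 from road(b,f)
round 1: derive cover(b,h) via R0 from road(b,h)
round 1: derive cover(b,j) via R0 from road(b,j)
round 1: derive cover(c,i) via R0 from road(c,i)
round 1: derive cover(f,c) via R0 from road(f,c)
round 1: derive cover(h,c) via R0 from road(h,c)
round 1: derive cover(h,d) via R0 from road(h,d)
round 1: derive cover(h,f) via R0 from road(h,f)
round 1: derive cover(i,b) via R0 from road(i,b)
round 1: derive cover(i,d) via R0 from road(i,d)
round 1: derive cover(i,f) via R0 from road(i,f)
round 1: derive cover(i,j) via R0 from road(i,j)
round 1: derive cover(j,f) via R0 from road(j,f)
round 2: derive cover(b,c) via R1 from cover(b,f), road(f,c)
round 2: derive cover(b,d) via R1 from cover(b,h), road(h,d)
round 2: derive cover(c,b) via R1 from cover(c,i), road(i,b)
round 2: derive cover(c,d) via R1 from cover(c,i), road(i,d)
round 2: derive cover(c,f) via R1 from cover(c,i), road(i,f)
round 2: derive cover(c,j) via R1 from cover(c,i), road(i,j)
round 2: derive cover(f,i) via R1 from cover(f,c), road(c,i)
round 2: derive cover(h,i) via R1 from cover(h,c), road(c,i)
round 2: derive cover(i,c) via R1 from cover(i,f), road(f,c)
round 2: derive cover(i,h) via R1 from cover(i,b), road(b,h)
round 2: derive cover(j,c) via R1 from cover(j,f), road(f,c)
round 3: derive cover(b,i) via R1 from cover(b,c), road(c,i)
round 3: derive cover(c,c) via R1 from cover(c,f), road(f,c)
round 3: derive cover(c,h) via R1 from cover(c,b), road(b,h)
round 3: derive cover(f,b) via R1 from cover(f,i), road(i,b)
round 3: derive cover(f,d) via R1 from cover(f,i), road(i,d)
round 3: derive cover(f,f) via R1 from cover(f,i), road(i,f)
round 3: derive cover(f,j) via R1 from cover(f,i), road(i,j)
round 3: derive cover(h,b) via R1 from cover(h,i), road(i,b)
round 3: derive cover(h,j) via R1 from cover(h,i), road(i,j)
round 3: derive cover(i,i) via R1 from cover(i,c), road(c,i)
round 3: derive cover(j,i) via R1 from cover(j,c), road(c,i)
round 4: derive cover(b,b) via R1 from cover(b,i), road(i,b)
round 4: derive cover(f,h) via R1 from cover(f,b), road(b,h)
round 4: derive cover(h,h) via R1 from cover(h,b), road(b,h)
round 4: derive cover(j,b) via R1 from cover(j,i), road(i,b)
round 4: derive cover(j,d) via R1 from cover(j,i), road(i,d)
round 4: derive cover(j,j) via R1 from cover(j,i), road(i,j)
round 5: derive cover(j,h) via R1 from cover(j,b), road(b,h)

cover(b,c)  [via R1]
  cover(b,f)  [via R0]
    road(b,f)  [fact]
  road(f,c)  [fact]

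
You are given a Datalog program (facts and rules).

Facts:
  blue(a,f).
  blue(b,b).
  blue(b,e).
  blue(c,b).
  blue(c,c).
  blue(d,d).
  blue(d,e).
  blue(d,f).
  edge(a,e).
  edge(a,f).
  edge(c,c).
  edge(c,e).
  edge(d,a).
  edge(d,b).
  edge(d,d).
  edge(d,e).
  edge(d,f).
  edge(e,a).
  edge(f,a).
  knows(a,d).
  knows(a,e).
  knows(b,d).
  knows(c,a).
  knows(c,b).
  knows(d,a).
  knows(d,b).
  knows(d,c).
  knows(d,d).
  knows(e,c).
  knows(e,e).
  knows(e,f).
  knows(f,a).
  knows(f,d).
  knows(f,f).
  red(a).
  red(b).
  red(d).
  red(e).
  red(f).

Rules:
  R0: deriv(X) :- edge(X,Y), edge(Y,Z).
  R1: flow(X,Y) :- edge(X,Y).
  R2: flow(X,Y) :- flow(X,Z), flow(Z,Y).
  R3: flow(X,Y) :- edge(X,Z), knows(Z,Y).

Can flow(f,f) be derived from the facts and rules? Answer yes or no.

yes

round 1: derive flow(a,e) via R1 from edge(a,e)
round 1: derive flow(a,f) via R1 from edge(a,f)
round 1: derive flow(c,c) via R1 from edge(c,c)
round 1: derive flow(c,e) via R1 from edge(c,e)
round 1: derive flow(d,a) via R1 from edge(d,a)
round 1: derive flow(d,b) via R1 from edge(d,b)
round 1: derive flow(d,d) via R1 from edge(d,d)
round 1: derive flow(d,e) via R1 from edge(d,e)
round 1: derive flow(d,f) via R1 from edge(d,f)
round 1: derive flow(e,a) via R1 from edge(e,a)
round 1: derive flow(f,a) via R1 from edge(f,a)
round 1: derive flow(a,a) via R3 from edge(a,f), knows(f,a)
round 1: derive flow(a,c) via R3 from edge(a,e), knows(e,c)
round 1: derive flow(a,d) via R3 from edge(a,f), knows(f,d)
round 1: derive flow(c,a) via R3 from edge(c,c), knows(c,a)
round 1: derive flow(c,b) via R3 from edge(c,c), knows(c,b)
round 1: derive flow(c,f) via R3 from edge(c,e), knows(e,f)
round 1: derive flow(d,c) via R3 from edge(d,d), knows(d,c)
round 1: derive flow(e,d) via R3 from edge(e,a), knows(a,d)
round 1: derive flow(e,e) via R3 from edge(e,a), knows(a,e)
round 1: derive flow(f,d) via R3 from edge(f,a), knows(a,d)
round 1: derive flow(f,e) via R3 from edge(f,a), knows(a,e)
round 2: derive flow(a,b) via R2 from flow(a,c), flow(c,b)
round 2: derive flow(c,d) via R2 from flow(c,a), flow(a,d)
round 2: derive flow(e,b) via R2 from flow(e,d), flow(d,b)
round 2: derive flow(e,c) via R2 from flow(e,a), flow(a,c)
round 2: derive flow(e,f) via R2 from flow(e,a), flow(a,f)
round 2: derive flow(f,b) via R2 from flow(f,d), flow(d,b)
round 2: derive flow(f,c) via R2 from flow(f,a), flow(a,c)
round 2: derive flow(f,f) via R2 from flow(f,a), flow(a,f)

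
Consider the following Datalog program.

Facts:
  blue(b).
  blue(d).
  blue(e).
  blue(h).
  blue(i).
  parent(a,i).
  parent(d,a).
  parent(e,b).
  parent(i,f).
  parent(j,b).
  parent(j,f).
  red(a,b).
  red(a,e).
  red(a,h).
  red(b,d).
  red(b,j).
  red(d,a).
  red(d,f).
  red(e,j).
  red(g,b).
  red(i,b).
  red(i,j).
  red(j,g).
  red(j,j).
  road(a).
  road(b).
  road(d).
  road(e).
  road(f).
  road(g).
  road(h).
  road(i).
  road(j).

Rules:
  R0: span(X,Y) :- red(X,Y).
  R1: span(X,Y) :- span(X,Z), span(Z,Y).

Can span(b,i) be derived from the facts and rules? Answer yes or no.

round 1: derive span(a,b) via R0 from red(a,b)
round 1: derive span(a,e) via R0 from red(a,e)
round 1: derive span(a,h) via R0 from red(a,h)
round 1: derive span(b,d) via R0 from red(b,d)
round 1: derive span(b,j) via R0 from red(b,j)
round 1: derive span(d,a) via R0 from red(d,a)
round 1: derive span(d,f) via R0 from red(d,f)
round 1: derive span(e,j) via R0 from red(e,j)
round 1: derive span(g,b) via R0 from red(g,b)
round 1: derive span(i,b) via R0 from red(i,b)
round 1: derive span(i,j) via R0 from red(i,j)
round 1: derive span(j,g) via R0 from red(j,g)
round 1: derive span(j,j) via R0 from red(j,j)
round 2: derive span(a,d) via R1 from span(a,b), span(b,d)
round 2: derive span(a,j) via R1 from span(a,b), span(b,j)
round 2: derive span(b,a) via R1 from span(b,d), span(d,a)
round 2: derive span(b,f) via R1 from span(b,d), span(d,f)
round 2: derive span(b,g) via R1 from span(b,j), span(j,g)
round 2: derive span(d,b) via R1 from span(d,a), span(a,b)
round 2: derive span(d,e) via R1 from span(d,a), span(a,e)
round 2: derive span(d,h) via R1 from span(d,a), span(a,h)
round 2: derive span(e,g) via R1 from span(e,j), span(j,g)
round 2: derive span(g,d) via R1 from span(g,b), span(b,d)
round 2: derive span(g,j) via R1 from span(g,b), span(b,j)
round 2: derive span(i,d) via R1 from span(i,b), span(b,d)
round 2: derive span(i,g) via R1 from span(i,j), span(j,g)
round 2: derive span(j,b) via R1 from span(j,g), span(g,b)
round 3: derive span(a,a) via R1 from span(a,b), span(b,a)
round 3: derive span(a,f) via R1 from span(a,b), span(b,f)
round 3: derive span(a,g) via R1 from span(a,b), span(b,g)
round 3: derive span(b,b) via R1 from span(b,a), span(a,b)
round 3: derive span(b,e) via R1 from span(b,a), span(a,e)
round 3: derive span(b,h) via R1 from span(b,a), span(a,h)
round 3: derive span(d,d) via R1 from span(d,a), span(a,d)
round 3: derive span(d,g) via R1 from span(d,b), span(b,g)
round 3: derive span(d,j) via R1 from span(d,a), span(a,j)
round 3: derive span(e,b) via R1 from span(e,g), span(g,b)
round 3: derive span(e,d) via R1 from span(e,g), span(g,d)
round 3: derive span(g,a) via R1 from span(g,b), span(b,a)
round 3: derive span(g,e) via R1 from span(g,d), span(d,e)
round 3: derive span(g,f) via R1 from span(g,b), span(b,f)
round 3: derive span(g,g) via R1 from span(g,b), span(b,g)
round 3: derive span(g,h) via R1 from span(g,d), span(d,h)
round 3: derive span(i,a) via R1 from span(i,b), span(b,a)
round 3: derive span(i,e) via R1 from span(i,d), span(d,e)
round 3: derive span(i,f) via R1 from span(i,b), span(b,f)
round 3: derive span(i,h) via R1 from span(i,d), span(d,h)
round 3: derive span(j,a) via R1 from span(j,b), span(b,a)
round 3: derive span(j,d) via R1 from span(j,b), span(b,d)
round 3: derive span(j,f) via R1 from span(j,b), span(b,f)
round 4: derive span(e,a) via R1 from span(e,b), span(b,a)
round 4: derive span(e,e) via R1 from span(e,b), span(b,e)
round 4: derive span(e,f) via R1 from span(e,b), span(b,f)
round 4: derive span(e,h) via R1 from span(e,b), span(b,h)
round 4: derive span(j,e) via R1 from span(j,a), span(a,e)
round 4: derive span(j,h) via R1 from span(j,a), span(a,h)

no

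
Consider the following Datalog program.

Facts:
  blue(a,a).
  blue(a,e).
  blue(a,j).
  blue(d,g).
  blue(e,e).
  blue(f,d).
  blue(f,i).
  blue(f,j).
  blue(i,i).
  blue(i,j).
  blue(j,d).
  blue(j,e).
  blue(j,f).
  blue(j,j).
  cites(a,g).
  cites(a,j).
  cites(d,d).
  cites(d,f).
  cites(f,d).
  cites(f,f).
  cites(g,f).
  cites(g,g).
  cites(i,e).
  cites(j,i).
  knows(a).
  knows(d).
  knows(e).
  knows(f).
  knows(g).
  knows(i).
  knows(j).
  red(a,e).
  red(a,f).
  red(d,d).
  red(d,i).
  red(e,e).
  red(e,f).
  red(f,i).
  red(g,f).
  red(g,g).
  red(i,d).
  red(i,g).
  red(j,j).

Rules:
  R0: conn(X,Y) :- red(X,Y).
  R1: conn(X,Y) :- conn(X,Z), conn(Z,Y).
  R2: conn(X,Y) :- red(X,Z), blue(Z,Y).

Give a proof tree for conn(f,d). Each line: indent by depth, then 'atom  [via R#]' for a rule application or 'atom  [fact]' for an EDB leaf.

conn(f,d)  [via R1]
  conn(f,i)  [via R0]
    red(f,i)  [fact]
  conn(i,d)  [via R0]
    red(i,d)  [fact]

round 1: derive conn(a,e) via R0 from red(a,e)
round 1: derive conn(a,f) via R0 from red(a,f)
round 1: derive conn(d,d) via R0 from red(d,d)
round 1: derive conn(d,i) via R0 from red(d,i)
round 1: derive conn(e,e) via R0 from red(e,e)
round 1: derive conn(e,f) via R0 from red(e,f)
round 1: derive conn(f,i) via R0 from red(f,i)
round 1: derive conn(g,f) via R0 from red(g,f)
round 1: derive conn(g,g) via R0 from red(g,g)
round 1: derive conn(i,d) via R0 from red(i,d)
round 1: derive conn(i,g) via R0 from red(i,g)
round 1: derive conn(j,j) via R0 from red(j,j)
round 1: derive conn(a,d) via R2 from red(a,f), blue(f,d)
round 1: derive conn(a,i) via R2 from red(a,f), blue(f,i)
round 1: derive conn(a,j) via R2 from red(a,f), blue(f,j)
round 1: derive conn(d,g) via R2 from red(d,d), blue(d,g)
round 1: derive conn(d,j) via R2 from red(d,i), blue(i,j)
round 1: derive conn(e,d) via R2 from red(e,f), blue(f,d)
round 1: derive conn(e,i) via R2 from red(e,f), blue(f,i)
round 1: derive conn(e,j) via R2 from red(e,f), blue(f,j)
round 1: derive conn(f,j) via R2 from red(f,i), blue(i,j)
round 1: derive conn(g,d) via R2 from red(g,f), blue(f,d)
round 1: derive conn(g,i) via R2 from red(g,f), blue(f,i)
round 1: derive conn(g,j) via R2 from red(g,f), blue(f,j)
round 1: derive conn(j,d) via R2 from red(j,j), blue(j,d)
round 1: derive conn(j,e) via R2 from red(j,j), blue(j,e)
round 1: derive conn(j,f) via R2 from red(j,j), blue(j,f)
round 2: derive conn(a,g) via R1 from conn(a,d), conn(d,g)
round 2: derive conn(d,e) via R1 from conn(d,j), conn(j,e)
round 2: derive conn(d,f) via R1 from conn(d,g), conn(g,f)
round 2: derive conn(e,g) via R1 from conn(e,d), conn(d,g)
round 2: derive conn(f,d) via R1 from conn(f,i), conn(i,d)
round 2: derive conn(f,e) via R1 from conn(f,j), conn(j,e)
round 2: derive conn(f,f) via R1 from conn(f,j), conn(j,f)
round 2: derive conn(f,g) via R1 from conn(f,i), conn(i,g)
round 2: derive conn(g,e) via R1 from conn(g,j), conn(j,e)
round 2: derive conn(i,f) via R1 from conn(i,g), conn(g,f)
round 2: derive conn(i,i) via R1 from conn(i,d), conn(d,i)
round 2: derive conn(i,j) via R1 from conn(i,d), conn(d,j)
round 2: derive conn(j,g) via R1 from conn(j,d), conn(d,g)
round 2: derive conn(j,i) via R1 from conn(j,d), conn(d,i)
round 3: derive conn(i,e) via R1 from conn(i,d), conn(d,e)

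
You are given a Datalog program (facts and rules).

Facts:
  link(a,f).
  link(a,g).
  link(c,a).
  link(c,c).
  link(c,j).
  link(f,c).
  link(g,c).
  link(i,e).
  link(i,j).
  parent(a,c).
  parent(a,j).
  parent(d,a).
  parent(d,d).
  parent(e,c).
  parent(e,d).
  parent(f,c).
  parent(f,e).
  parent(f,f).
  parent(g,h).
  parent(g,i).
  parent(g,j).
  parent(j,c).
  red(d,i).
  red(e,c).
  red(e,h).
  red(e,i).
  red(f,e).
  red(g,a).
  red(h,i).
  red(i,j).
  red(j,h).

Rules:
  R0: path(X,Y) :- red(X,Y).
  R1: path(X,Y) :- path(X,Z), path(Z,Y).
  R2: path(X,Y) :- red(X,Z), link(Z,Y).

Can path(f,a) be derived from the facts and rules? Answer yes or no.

round 1: derive path(d,i) via R0 from red(d,i)
round 1: derive path(e,c) via R0 from red(e,c)
round 1: derive path(e,h) via R0 from red(e,h)
round 1: derive path(e,i) via R0 from red(e,i)
round 1: derive path(f,e) via R0 from red(f,e)
round 1: derive path(g,a) via R0 from red(g,a)
round 1: derive path(h,i) via R0 from red(h,i)
round 1: derive path(i,j) via R0 from red(i,j)
round 1: derive path(j,h) via R0 from red(j,h)
round 1: derive path(d,e) via R2 from red(d,i), link(i,e)
round 1: derive path(d,j) via R2 from red(d,i), link(i,j)
round 1: derive path(e,a) via R2 from red(e,c), link(c,a)
round 1: derive path(e,e) via R2 from red(e,i), link(i,e)
round 1: derive path(e,j) via R2 from red(e,c), link(c,j)
round 1: derive path(g,f) via R2 from red(g,a), link(a,f)
round 1: derive path(g,g) via R2 from red(g,a), link(a,g)
round 1: derive path(h,e) via R2 from red(h,i), link(i,e)
round 1: derive path(h,j) via R2 from red(h,i), link(i,j)
round 2: derive path(d,a) via R1 from path(d,e), path(e,a)
round 2: derive path(d,c) via R1 from path(d,e), path(e,c)
round 2: derive path(d,h) via R1 from path(d,e), path(e,h)
round 2: derive path(f,a) via R1 from path(f,e), path(e,a)
round 2: derive path(f,c) via R1 from path(f,e), path(e,c)
round 2: derive path(f,h) via R1 from path(f,e), path(e,h)
round 2: derive path(f,i) via R1 from path(f,e), path(e,i)
round 2: derive path(f,j) via R1 from path(f,e), path(e,j)
round 2: derive path(g,e) via R1 from path(g,f), path(f,e)
round 2: derive path(h,a) via R1 from path(h,e), path(e,a)
round 2: derive path(h,c) via R1 from path(h,e), path(e,c)
round 2: derive path(h,h) via R1 from path(h,e), path(e,h)
round 2: derive path(i,h) via R1 from path(i,j), path(j,h)
round 2: derive path(j,e) via R1 from path(j,h), path(h,e)
round 2: derive path(j,i) via R1 from path(j,h), path(h,i)
round 2: derive path(j,j) via R1 from path(j,h), path(h,j)
round 3: derive path(g,c) via R1 from path(g,e), path(e,c)
round 3: derive path(g,h) via R1 from path(g,e), path(e,h)
round 3: derive path(g,i) via R1 from path(g,e), path(e,i)
round 3: derive path(g,j) via R1 from path(g,e), path(e,j)
round 3: derive path(i,a) via R1 from path(i,h), path(h,a)
round 3: derive path(i,c) via R1 from path(i,h), path(h,c)
round 3: derive path(i,e) via R1 from path(i,h), path(h,e)
round 3: derive path(i,i) via R1 from path(i,h), path(h,i)
round 3: derive path(j,a) via R1 from path(j,e), path(e,a)
round 3: derive path(j,c) via R1 from path(j,e), path(e,c)

yes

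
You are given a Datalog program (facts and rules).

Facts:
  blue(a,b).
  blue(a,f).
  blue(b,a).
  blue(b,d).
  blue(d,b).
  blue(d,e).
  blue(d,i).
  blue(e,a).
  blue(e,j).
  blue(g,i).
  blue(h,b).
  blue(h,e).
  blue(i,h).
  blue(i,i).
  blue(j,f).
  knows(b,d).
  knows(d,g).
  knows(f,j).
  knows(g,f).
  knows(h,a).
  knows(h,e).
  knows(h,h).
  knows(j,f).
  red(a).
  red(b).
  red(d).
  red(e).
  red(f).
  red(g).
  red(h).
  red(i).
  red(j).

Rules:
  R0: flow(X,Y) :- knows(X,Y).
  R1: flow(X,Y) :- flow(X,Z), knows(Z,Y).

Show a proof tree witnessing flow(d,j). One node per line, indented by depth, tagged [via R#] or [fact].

round 1: derive flow(b,d) via R0 from knows(b,d)
round 1: derive flow(d,g) via R0 from knows(d,g)
round 1: derive flow(f,j) via R0 from knows(f,j)
round 1: derive flow(g,f) via R0 from knows(g,f)
round 1: derive flow(h,a) via R0 from knows(h,a)
round 1: derive flow(h,e) via R0 from knows(h,e)
round 1: derive flow(h,h) via R0 from knows(h,h)
round 1: derive flow(j,f) via R0 from knows(j,f)
round 2: derive flow(b,g) via R1 from flow(b,d), knows(d,g)
round 2: derive flow(d,f) via R1 from flow(d,g), knows(g,f)
round 2: derive flow(f,f) via R1 from flow(f,j), knows(j,f)
round 2: derive flow(g,j) via R1 from flow(g,f), knows(f,j)
round 2: derive flow(j,j) via R1 from flow(j,f), knows(f,j)
round 3: derive flow(b,f) via R1 from flow(b,g), knows(g,f)
round 3: derive flow(d,j) via R1 from flow(d,f), knows(f,j)
round 4: derive flow(b,j) via R1 from flow(b,f), knows(f,j)

flow(d,j)  [via R1]
  flow(d,f)  [via R1]
    flow(d,g)  [via R0]
      knows(d,g)  [fact]
    knows(g,f)  [fact]
  knows(f,j)  [fact]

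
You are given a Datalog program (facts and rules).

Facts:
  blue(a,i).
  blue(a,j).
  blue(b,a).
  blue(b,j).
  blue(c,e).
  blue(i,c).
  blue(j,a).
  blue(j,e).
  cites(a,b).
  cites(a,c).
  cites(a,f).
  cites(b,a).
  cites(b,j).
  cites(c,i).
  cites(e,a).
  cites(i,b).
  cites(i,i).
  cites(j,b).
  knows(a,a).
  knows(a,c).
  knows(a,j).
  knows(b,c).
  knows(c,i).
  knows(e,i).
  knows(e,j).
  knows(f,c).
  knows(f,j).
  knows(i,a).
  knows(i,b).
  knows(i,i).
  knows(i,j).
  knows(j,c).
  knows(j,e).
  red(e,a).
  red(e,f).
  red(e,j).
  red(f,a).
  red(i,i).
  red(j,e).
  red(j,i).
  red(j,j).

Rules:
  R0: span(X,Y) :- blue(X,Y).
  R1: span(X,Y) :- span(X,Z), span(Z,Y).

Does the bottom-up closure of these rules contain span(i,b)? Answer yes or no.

no

round 1: derive span(a,i) via R0 from blue(a,i)
round 1: derive span(a,j) via R0 from blue(a,j)
round 1: derive span(b,a) via R0 from blue(b,a)
round 1: derive span(b,j) via R0 from blue(b,j)
round 1: derive span(c,e) via R0 from blue(c,e)
round 1: derive span(i,c) via R0 from blue(i,c)
round 1: derive span(j,a) via R0 from blue(j,a)
round 1: derive span(j,e) via R0 from blue(j,e)
round 2: derive span(a,a) via R1 from span(a,j), span(j,a)
round 2: derive span(a,c) via R1 from span(a,i), span(i,c)
round 2: derive span(a,e) via R1 from span(a,j), span(j,e)
round 2: derive span(b,e) via R1 from span(b,j), span(j,e)
round 2: derive span(b,i) via R1 from span(b,a), span(a,i)
round 2: derive span(i,e) via R1 from span(i,c), span(c,e)
round 2: derive span(j,i) via R1 from span(j,a), span(a,i)
round 2: derive span(j,j) via R1 from span(j,a), span(a,j)
round 3: derive span(b,c) via R1 from span(b,a), span(a,c)
round 3: derive span(j,c) via R1 from span(j,a), span(a,c)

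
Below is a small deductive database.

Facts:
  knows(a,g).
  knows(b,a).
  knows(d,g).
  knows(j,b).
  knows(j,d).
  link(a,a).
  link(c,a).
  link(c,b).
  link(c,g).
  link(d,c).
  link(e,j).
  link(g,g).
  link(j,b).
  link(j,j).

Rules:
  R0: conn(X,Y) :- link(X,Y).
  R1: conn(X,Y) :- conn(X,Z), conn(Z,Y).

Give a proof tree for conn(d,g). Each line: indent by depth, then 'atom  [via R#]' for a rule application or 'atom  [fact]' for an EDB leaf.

round 1: derive conn(a,a) via R0 from link(a,a)
round 1: derive conn(c,a) via R0 from link(c,a)
round 1: derive conn(c,b) via R0 from link(c,b)
round 1: derive conn(c,g) via R0 from link(c,g)
round 1: derive conn(d,c) via R0 from link(d,c)
round 1: derive conn(e,j) via R0 from link(e,j)
round 1: derive conn(g,g) via R0 from link(g,g)
round 1: derive conn(j,b) via R0 from link(j,b)
round 1: derive conn(j,j) via R0 from link(j,j)
round 2: derive conn(d,a) via R1 from conn(d,c), conn(c,a)
round 2: derive conn(d,b) via R1 from conn(d,c), conn(c,b)
round 2: derive conn(d,g) via R1 from conn(d,c), conn(c,g)
round 2: derive conn(e,b) via R1 from conn(e,j), conn(j,b)

conn(d,g)  [via R1]
  conn(d,c)  [via R0]
    link(d,c)  [fact]
  conn(c,g)  [via R0]
    link(c,g)  [fact]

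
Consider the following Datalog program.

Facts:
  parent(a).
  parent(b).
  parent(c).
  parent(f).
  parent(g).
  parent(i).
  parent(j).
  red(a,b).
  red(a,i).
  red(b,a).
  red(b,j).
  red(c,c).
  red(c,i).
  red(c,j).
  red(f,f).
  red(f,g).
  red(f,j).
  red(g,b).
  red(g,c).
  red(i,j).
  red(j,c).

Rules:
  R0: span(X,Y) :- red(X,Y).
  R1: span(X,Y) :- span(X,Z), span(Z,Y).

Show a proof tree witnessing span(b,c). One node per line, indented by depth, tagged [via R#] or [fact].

span(b,c)  [via R1]
  span(b,j)  [via R0]
    red(b,j)  [fact]
  span(j,c)  [via R0]
    red(j,c)  [fact]

round 1: derive span(a,b) via R0 from red(a,b)
round 1: derive span(a,i) via R0 from red(a,i)
round 1: derive span(b,a) via R0 from red(b,a)
round 1: derive span(b,j) via R0 from red(b,j)
round 1: derive span(c,c) via R0 from red(c,c)
round 1: derive span(c,i) via R0 from red(c,i)
round 1: derive span(c,j) via R0 from red(c,j)
round 1: derive span(f,f) via R0 from red(f,f)
round 1: derive span(f,g) via R0 from red(f,g)
round 1: derive span(f,j) via R0 from red(f,j)
round 1: derive span(g,b) via R0 from red(g,b)
round 1: derive span(g,c) via R0 from red(g,c)
round 1: derive span(i,j) via R0 from red(i,j)
round 1: derive span(j,c) via R0 from red(j,c)
round 2: derive span(a,a) via R1 from span(a,b), span(b,a)
round 2: derive span(a,j) via R1 from span(a,b), span(b,j)
round 2: derive span(b,b) via R1 from span(b,a), span(a,b)
round 2: derive span(b,c) via R1 from span(b,j), span(j,c)
round 2: derive span(b,i) via R1 from span(b,a), span(a,i)
round 2: derive span(f,b) via R1 from span(f,g), span(g,b)
round 2: derive span(f,c) via R1 from span(f,g), span(g,c)
round 2: derive span(g,a) via R1 from span(g,b), span(b,a)
round 2: derive span(g,i) via R1 from span(g,c), span(c,i)
round 2: derive span(g,j) via R1 from span(g,b), span(b,j)
round 2: derive span(i,c) via R1 from span(i,j), span(j,c)
round 2: derive span(j,i) via R1 from span(j,c), span(c,i)
round 2: derive span(j,j) via R1 from span(j,c), span(c,j)
round 3: derive span(a,c) via R1 from span(a,b), span(b,c)
round 3: derive span(f,a) via R1 from span(f,b), span(b,a)
round 3: derive span(f,i) via R1 from span(f,b), span(b,i)
round 3: derive span(i,i) via R1 from span(i,c), span(c,i)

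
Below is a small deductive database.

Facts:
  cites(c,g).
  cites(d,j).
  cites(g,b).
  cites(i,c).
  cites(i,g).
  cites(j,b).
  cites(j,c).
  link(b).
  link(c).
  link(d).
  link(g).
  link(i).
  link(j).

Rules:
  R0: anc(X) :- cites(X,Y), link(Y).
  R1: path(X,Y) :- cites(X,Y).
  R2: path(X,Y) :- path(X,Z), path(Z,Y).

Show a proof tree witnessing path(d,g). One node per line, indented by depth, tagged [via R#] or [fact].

path(d,g)  [via R2]
  path(d,c)  [via R2]
    path(d,j)  [via R1]
      cites(d,j)  [fact]
    path(j,c)  [via R1]
      cites(j,c)  [fact]
  path(c,g)  [via R1]
    cites(c,g)  [fact]

round 1: derive path(c,g) via R1 from cites(c,g)
round 1: derive path(d,j) via R1 from cites(d,j)
round 1: derive path(g,b) via R1 from cites(g,b)
round 1: derive path(i,c) via R1 from cites(i,c)
round 1: derive path(i,g) via R1 from cites(i,g)
round 1: derive path(j,b) via R1 from cites(j,b)
round 1: derive path(j,c) via R1 from cites(j,c)
round 2: derive path(c,b) via R2 from path(c,g), path(g,b)
round 2: derive path(d,b) via R2 from path(d,j), path(j,b)
round 2: derive path(d,c) via R2 from path(d,j), path(j,c)
round 2: derive path(i,b) via R2 from path(i,g), path(g,b)
round 2: derive path(j,g) via R2 from path(j,c), path(c,g)
round 3: derive path(d,g) via R2 from path(d,c), path(c,g)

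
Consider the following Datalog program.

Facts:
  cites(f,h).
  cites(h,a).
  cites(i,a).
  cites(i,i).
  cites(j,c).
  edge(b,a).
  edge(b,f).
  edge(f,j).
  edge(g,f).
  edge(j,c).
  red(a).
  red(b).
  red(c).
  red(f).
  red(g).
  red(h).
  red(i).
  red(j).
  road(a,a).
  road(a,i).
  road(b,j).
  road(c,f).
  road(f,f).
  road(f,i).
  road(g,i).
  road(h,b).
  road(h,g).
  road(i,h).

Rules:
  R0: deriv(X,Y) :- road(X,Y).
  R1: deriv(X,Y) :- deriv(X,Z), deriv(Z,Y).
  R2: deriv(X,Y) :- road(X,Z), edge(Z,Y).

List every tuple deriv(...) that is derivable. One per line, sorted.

deriv(a,a)
deriv(a,b)
deriv(a,c)
deriv(a,f)
deriv(a,g)
deriv(a,h)
deriv(a,i)
deriv(a,j)
deriv(b,a)
deriv(b,b)
deriv(b,c)
deriv(b,f)
deriv(b,g)
deriv(b,h)
deriv(b,i)
deriv(b,j)
deriv(c,a)
deriv(c,b)
deriv(c,c)
deriv(c,f)
deriv(c,g)
deriv(c,h)
deriv(c,i)
deriv(c,j)
deriv(f,a)
deriv(f,b)
deriv(f,c)
deriv(f,f)
deriv(f,g)
deriv(f,h)
deriv(f,i)
deriv(f,j)
deriv(g,a)
deriv(g,b)
deriv(g,c)
deriv(g,f)
deriv(g,g)
deriv(g,h)
deriv(g,i)
deriv(g,j)
deriv(h,a)
deriv(h,b)
deriv(h,c)
deriv(h,f)
deriv(h,g)
deriv(h,h)
deriv(h,i)
deriv(h,j)
deriv(i,a)
deriv(i,b)
deriv(i,c)
deriv(i,f)
deriv(i,g)
deriv(i,h)
deriv(i,i)
deriv(i,j)

round 1: derive deriv(a,a) via R0 from road(a,a)
round 1: derive deriv(a,i) via R0 from road(a,i)
round 1: derive deriv(b,j) via R0 from road(b,j)
round 1: derive deriv(c,f) via R0 from road(c,f)
round 1: derive deriv(f,f) via R0 from road(f,f)
round 1: derive deriv(f,i) via R0 from road(f,i)
round 1: derive deriv(g,i) via R0 from road(g,i)
round 1: derive deriv(h,b) via R0 from road(h,b)
round 1: derive deriv(h,g) via R0 from road(h,g)
round 1: derive deriv(i,h) via R0 from road(i,h)
round 1: derive deriv(b,c) via R2 from road(b,j), edge(j,c)
round 1: derive deriv(c,j) via R2 from road(c,f), edge(f,j)
round 1: derive deriv(f,j) via R2 from road(f,f), edge(f,j)
round 1: derive deriv(h,a) via R2 from road(h,b), edge(b,a)
round 1: derive deriv(h,f) via R2 from road(h,b), edge(b,f)
round 2: derive deriv(a,h) via R1 from deriv(a,i), deriv(i,h)
round 2: derive deriv(b,f) via R1 from deriv(b,c), deriv(c,f)
round 2: derive deriv(c,i) via R1 from deriv(c,f), deriv(f,i)
round 2: derive deriv(f,h) via R1 from deriv(f,i), deriv(i,h)
round 2: derive deriv(g,h) via R1 from deriv(g,i), deriv(i,h)
round 2: derive deriv(h,c) via R1 from deriv(h,b), deriv(b,c)
round 2: derive deriv(h,i) via R1 from deriv(h,a), deriv(a,i)
round 2: derive deriv(h,j) via R1 from deriv(h,b), deriv(b,j)
round 2: derive deriv(i,a) via R1 from deriv(i,h), deriv(h,a)
round 2: derive deriv(i,b) via R1 from deriv(i,h), deriv(h,b)
round 2: derive deriv(i,f) via R1 from deriv(i,h), deriv(h,f)
round 2: derive deriv(i,g) via R1 from deriv(i,h), deriv(h,g)
round 3: derive deriv(a,b) via R1 from deriv(a,h), deriv(h,b)
round 3: derive deriv(a,c) via R1 from deriv(a,h), deriv(h,c)
round 3: derive deriv(a,f) via R1 from deriv(a,h), deriv(h,f)
round 3: derive deriv(a,g) via R1 from deriv(a,h), deriv(h,g)
round 3: derive deriv(a,j) via R1 from deriv(a,h), deriv(h,j)
round 3: derive deriv(b,h) via R1 from deriv(b,f), deriv(f,h)
round 3: derive deriv(b,i) via R1 from deriv(b,c), deriv(c,i)
round 3: derive deriv(c,a) via R1 from deriv(c,i), deriv(i,a)
round 3: derive deriv(c,b) via R1 from deriv(c,i), deriv(i,b)
round 3: derive deriv(c,g) via R1 from deriv(c,i), deriv(i,g)
round 3: derive deriv(c,h) via R1 from deriv(c,f), deriv(f,h)
round 3: derive deriv(f,a) via R1 from deriv(f,h), deriv(h,a)
round 3: derive deriv(f,b) via R1 from deriv(f,h), deriv(h,b)
round 3: derive deriv(f,c) via R1 from deriv(f,h), deriv(h,c)
round 3: derive deriv(f,g) via R1 from deriv(f,h), deriv(h,g)
round 3: derive deriv(g,a) via R1 from deriv(g,h), deriv(h,a)
round 3: derive deriv(g,b) via R1 from deriv(g,h), deriv(h,b)
round 3: derive deriv(g,c) via R1 from deriv(g,h), deriv(h,c)
round 3: derive deriv(g,f) via R1 from deriv(g,h), deriv(h,f)
round 3: derive deriv(g,g) via R1 from deriv(g,h), deriv(h,g)
round 3: derive deriv(g,j) via R1 from deriv(g,h), deriv(h,j)
round 3: derive deriv(h,h) via R1 from deriv(h,a), deriv(a,h)
round 3: derive deriv(i,c) via R1 from deriv(i,b), deriv(b,c)
round 3: derive deriv(i,i) via R1 from deriv(i,a), deriv(a,i)
round 3: derive deriv(i,j) via R1 from deriv(i,b), deriv(b,j)
round 4: derive deriv(b,a) via R1 from deriv(b,c), deriv(c,a)
round 4: derive deriv(b,b) via R1 from deriv(b,c), deriv(c,b)
round 4: derive deriv(b,g) via R1 from deriv(b,c), deriv(c,g)
round 4: derive deriv(c,c) via R1 from deriv(c,a), deriv(a,c)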